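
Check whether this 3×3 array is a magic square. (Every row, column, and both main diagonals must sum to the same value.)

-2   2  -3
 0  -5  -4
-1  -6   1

No — main diagonal sums to -6 but row 2 sums to -9.

Row 1: -2 + 2 + (-3) = -3.
Row 2: 0 + (-5) + (-4) = -9.
Row 3: -1 + (-6) + 1 = -6.
Column 1: -2 + 0 + (-1) = -3.
Column 2: 2 + (-5) + (-6) = -9.
Column 3: -3 + (-4) + 1 = -6.
Main diagonal: -2 + (-5) + 1 = -6.
Anti-diagonal: -3 + (-5) + (-1) = -9.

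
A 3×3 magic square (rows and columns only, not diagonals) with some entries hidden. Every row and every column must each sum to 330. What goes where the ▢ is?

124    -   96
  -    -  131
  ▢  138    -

Using row 1: 124 + 96 + ? → (1,2) = 330 − 220 = 110.
From column 2, 330 − (110 + 138) gives (2,2) = 82.
Column 3 needs 330; the known cells sum to 227, so (3,3) = 103.
From row 2, 330 − (82 + 131) gives (2,1) = 117.
Row 3 needs 330; the known cells sum to 241, so (3,1) = 89.

89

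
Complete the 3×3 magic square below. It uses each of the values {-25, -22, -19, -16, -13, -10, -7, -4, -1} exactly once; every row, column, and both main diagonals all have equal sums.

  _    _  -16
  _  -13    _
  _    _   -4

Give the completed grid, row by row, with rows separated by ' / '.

The 9 entries sum to -117, so each line sums to -117/3 = -39.
Column 3: -16 + (-4) + ? = -39, so (2,3) = -19.
Using main diagonal: -13 + (-4) + ? → (1,1) = -39 − (-17) = -22.
From anti-diagonal, -39 − (-16 + (-13)) gives (3,1) = -10.
Row 1 needs -39; the known cells sum to -38, so (1,2) = -1.
Row 2 must total -39; the given cells sum to -32, so (2,1) = -7.
Row 3 must total -39; the given cells sum to -14, so (3,2) = -25.

-22 -1 -16 / -7 -13 -19 / -10 -25 -4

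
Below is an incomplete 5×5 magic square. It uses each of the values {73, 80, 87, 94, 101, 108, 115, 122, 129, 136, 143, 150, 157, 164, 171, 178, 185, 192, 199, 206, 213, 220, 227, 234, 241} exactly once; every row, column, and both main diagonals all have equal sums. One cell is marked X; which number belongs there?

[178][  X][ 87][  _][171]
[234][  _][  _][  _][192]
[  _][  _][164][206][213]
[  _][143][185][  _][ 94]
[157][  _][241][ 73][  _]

The 25 entries sum to 3925, so each line sums to 3925/5 = 785.
Column 3 must total 785; the given cells sum to 677, so (2,3) = 108.
Using column 5: 171 + 192 + 213 + 94 + ? → (5,5) = 785 − 670 = 115.
The remaining cell in anti-diagonal is (2,4) = 785 − 635 = 150.
From row 2, 785 − (234 + 108 + 150 + 192) gives (2,2) = 101.
Using row 5: 157 + 241 + 73 + 115 + ? → (5,2) = 785 − 586 = 199.
Main diagonal needs 785; the known cells sum to 558, so (4,4) = 227.
From row 4, 785 − (143 + 185 + 227 + 94) gives (4,1) = 136.
Column 1 needs 785; the known cells sum to 705, so (3,1) = 80.
Column 4 must total 785; the given cells sum to 656, so (1,4) = 129.
Row 1 must total 785; the given cells sum to 565, so (1,2) = 220.

220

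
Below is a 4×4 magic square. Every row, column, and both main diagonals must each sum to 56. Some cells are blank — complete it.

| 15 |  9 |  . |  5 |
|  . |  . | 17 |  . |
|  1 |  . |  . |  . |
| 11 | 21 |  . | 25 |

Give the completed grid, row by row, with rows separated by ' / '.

15 9 27 5 / 29 3 17 7 / 1 23 13 19 / 11 21 -1 25

The remaining cell in row 1 is (1,3) = 56 − 29 = 27.
Using row 4: 11 + 21 + 25 + ? → (4,3) = 56 − 57 = -1.
Column 1 must total 56; the given cells sum to 27, so (2,1) = 29.
The remaining cell in column 3 is (3,3) = 56 − 43 = 13.
The remaining cell in main diagonal is (2,2) = 56 − 53 = 3.
Anti-diagonal must total 56; the given cells sum to 33, so (3,2) = 23.
The remaining cell in row 2 is (2,4) = 56 − 49 = 7.
The remaining cell in row 3 is (3,4) = 56 − 37 = 19.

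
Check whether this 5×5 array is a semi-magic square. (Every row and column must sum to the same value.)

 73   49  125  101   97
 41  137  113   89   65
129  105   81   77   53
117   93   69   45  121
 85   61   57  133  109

Row 1: 73 + 49 + 125 + 101 + 97 = 445.
Row 2: 41 + 137 + 113 + 89 + 65 = 445.
Row 3: 129 + 105 + 81 + 77 + 53 = 445.
Row 4: 117 + 93 + 69 + 45 + 121 = 445.
Row 5: 85 + 61 + 57 + 133 + 109 = 445.
Column 1: 73 + 41 + 129 + 117 + 85 = 445.
Column 2: 49 + 137 + 105 + 93 + 61 = 445.
Column 3: 125 + 113 + 81 + 69 + 57 = 445.
Column 4: 101 + 89 + 77 + 45 + 133 = 445.
Column 5: 97 + 65 + 53 + 121 + 109 = 445.
All lines sum to 445.

Yes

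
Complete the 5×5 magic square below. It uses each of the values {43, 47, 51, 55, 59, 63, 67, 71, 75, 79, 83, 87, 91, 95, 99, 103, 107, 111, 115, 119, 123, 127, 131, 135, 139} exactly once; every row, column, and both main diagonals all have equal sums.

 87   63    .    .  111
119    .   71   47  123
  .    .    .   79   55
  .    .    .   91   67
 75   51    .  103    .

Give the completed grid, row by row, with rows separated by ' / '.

The 25 entries sum to 2275, so each line sums to 2275/5 = 455.
From row 2, 455 − (119 + 71 + 47 + 123) gives (2,2) = 95.
Using column 4: 47 + 79 + 91 + 103 + ? → (1,4) = 455 − 320 = 135.
Column 5: 111 + 123 + 55 + 67 + ? = 455, so (5,5) = 99.
Main diagonal needs 455; the known cells sum to 372, so (3,3) = 83.
From anti-diagonal, 455 − (111 + 47 + 83 + 75) gives (4,2) = 139.
The remaining cell in row 1 is (1,3) = 455 − 396 = 59.
Row 5 must total 455; the given cells sum to 328, so (5,3) = 127.
Column 2: 63 + 95 + 139 + 51 + ? = 455, so (3,2) = 107.
From column 3, 455 − (59 + 71 + 83 + 127) gives (4,3) = 115.
Using row 3: 107 + 83 + 79 + 55 + ? → (3,1) = 455 − 324 = 131.
Row 4: 139 + 115 + 91 + 67 + ? = 455, so (4,1) = 43.

87 63 59 135 111 / 119 95 71 47 123 / 131 107 83 79 55 / 43 139 115 91 67 / 75 51 127 103 99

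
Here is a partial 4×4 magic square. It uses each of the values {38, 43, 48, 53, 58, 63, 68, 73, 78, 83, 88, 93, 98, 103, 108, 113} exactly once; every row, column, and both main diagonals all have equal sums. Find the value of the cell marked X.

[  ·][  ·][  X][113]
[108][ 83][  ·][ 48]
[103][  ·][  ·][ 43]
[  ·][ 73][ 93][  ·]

78

The 16 entries sum to 1208, so each line sums to 1208/4 = 302.
Using row 2: 108 + 83 + 48 + ? → (2,3) = 302 − 239 = 63.
Using column 4: 113 + 48 + 43 + ? → (4,4) = 302 − 204 = 98.
Row 4 needs 302; the known cells sum to 264, so (4,1) = 38.
Column 1 needs 302; the known cells sum to 249, so (1,1) = 53.
Main diagonal must total 302; the given cells sum to 234, so (3,3) = 68.
Anti-diagonal needs 302; the known cells sum to 214, so (3,2) = 88.
Column 2 must total 302; the given cells sum to 244, so (1,2) = 58.
Column 3 needs 302; the known cells sum to 224, so (1,3) = 78.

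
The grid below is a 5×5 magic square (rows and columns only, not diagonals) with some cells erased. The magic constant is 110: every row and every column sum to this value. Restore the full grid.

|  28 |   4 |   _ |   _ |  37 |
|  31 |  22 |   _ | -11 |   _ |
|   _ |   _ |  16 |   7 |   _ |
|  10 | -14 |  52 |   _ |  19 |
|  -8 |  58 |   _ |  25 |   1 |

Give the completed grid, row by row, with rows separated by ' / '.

From row 4, 110 − (10 + (-14) + 52 + 19) gives (4,4) = 43.
Row 5 must total 110; the given cells sum to 76, so (5,3) = 34.
From column 1, 110 − (28 + 31 + 10 + (-8)) gives (3,1) = 49.
From column 2, 110 − (4 + 22 + (-14) + 58) gives (3,2) = 40.
The remaining cell in column 4 is (1,4) = 110 − 64 = 46.
Row 1: 28 + 4 + 46 + 37 + ? = 110, so (1,3) = -5.
Row 3 must total 110; the given cells sum to 112, so (3,5) = -2.
Column 3 needs 110; the known cells sum to 97, so (2,3) = 13.
Using column 5: 37 + (-2) + 19 + 1 + ? → (2,5) = 110 − 55 = 55.

28 4 -5 46 37 / 31 22 13 -11 55 / 49 40 16 7 -2 / 10 -14 52 43 19 / -8 58 34 25 1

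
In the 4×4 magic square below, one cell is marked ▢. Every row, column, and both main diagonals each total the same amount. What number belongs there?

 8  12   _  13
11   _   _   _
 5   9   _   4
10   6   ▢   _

15

Column 1 is complete and sums to 34; that is the magic constant.
Row 1: 8 + 12 + 13 + ? = 34, so (1,3) = 1.
Using row 3: 5 + 9 + 4 + ? → (3,3) = 34 − 18 = 16.
Using column 2: 12 + 9 + 6 + ? → (2,2) = 34 − 27 = 7.
Main diagonal: 8 + 7 + 16 + ? = 34, so (4,4) = 3.
The remaining cell in anti-diagonal is (2,3) = 34 − 32 = 2.
Using row 2: 11 + 7 + 2 + ? → (2,4) = 34 − 20 = 14.
Row 4 needs 34; the known cells sum to 19, so (4,3) = 15.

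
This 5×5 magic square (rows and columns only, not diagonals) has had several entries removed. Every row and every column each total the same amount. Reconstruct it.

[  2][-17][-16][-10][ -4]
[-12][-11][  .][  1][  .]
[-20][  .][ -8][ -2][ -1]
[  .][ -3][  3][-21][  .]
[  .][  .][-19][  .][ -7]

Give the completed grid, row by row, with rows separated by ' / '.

2 -17 -16 -10 -4 / -12 -11 -5 1 -18 / -20 -14 -8 -2 -1 / -9 -3 3 -21 -15 / -6 0 -19 -13 -7

Row 1 is already complete: 2 + -17 + -16 + -10 + -4 = -45, so that is the magic constant.
Row 3 must total -45; the given cells sum to -31, so (3,2) = -14.
Using column 2: -17 + (-11) + (-14) + (-3) + ? → (5,2) = -45 − (-45) = 0.
From column 3, -45 − (-16 + (-8) + 3 + (-19)) gives (2,3) = -5.
Column 4 must total -45; the given cells sum to -32, so (5,4) = -13.
The remaining cell in row 2 is (2,5) = -45 − (-27) = -18.
Using row 5: 0 + (-19) + (-13) + (-7) + ? → (5,1) = -45 − (-39) = -6.
The remaining cell in column 1 is (4,1) = -45 − (-36) = -9.
Using column 5: -4 + (-18) + (-1) + (-7) + ? → (4,5) = -45 − (-30) = -15.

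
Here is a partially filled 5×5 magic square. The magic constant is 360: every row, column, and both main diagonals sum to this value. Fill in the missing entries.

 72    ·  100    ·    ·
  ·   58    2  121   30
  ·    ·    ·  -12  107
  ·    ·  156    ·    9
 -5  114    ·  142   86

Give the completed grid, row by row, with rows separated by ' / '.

Row 2 must total 360; the given cells sum to 211, so (2,1) = 149.
From row 5, 360 − (-5 + 114 + 142 + 86) gives (5,3) = 23.
The remaining cell in column 3 is (3,3) = 360 − 281 = 79.
Using column 5: 30 + 107 + 9 + 86 + ? → (1,5) = 360 − 232 = 128.
Main diagonal must total 360; the given cells sum to 295, so (4,4) = 65.
Anti-diagonal needs 360; the known cells sum to 323, so (4,2) = 37.
From row 4, 360 − (37 + 156 + 65 + 9) gives (4,1) = 93.
Column 1: 72 + 149 + 93 + (-5) + ? = 360, so (3,1) = 51.
Column 4 must total 360; the given cells sum to 316, so (1,4) = 44.
Using row 1: 72 + 100 + 44 + 128 + ? → (1,2) = 360 − 344 = 16.
Row 3: 51 + 79 + (-12) + 107 + ? = 360, so (3,2) = 135.

72 16 100 44 128 / 149 58 2 121 30 / 51 135 79 -12 107 / 93 37 156 65 9 / -5 114 23 142 86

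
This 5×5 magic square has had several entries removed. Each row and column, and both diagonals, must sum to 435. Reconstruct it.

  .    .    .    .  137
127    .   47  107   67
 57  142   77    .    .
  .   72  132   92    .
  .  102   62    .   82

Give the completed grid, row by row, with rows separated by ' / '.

97 32 117 52 137 / 127 87 47 107 67 / 57 142 77 37 122 / 112 72 132 92 27 / 42 102 62 147 82

Row 2 must total 435; the given cells sum to 348, so (2,2) = 87.
Column 2: 87 + 142 + 72 + 102 + ? = 435, so (1,2) = 32.
Column 3 needs 435; the known cells sum to 318, so (1,3) = 117.
From main diagonal, 435 − (87 + 77 + 92 + 82) gives (1,1) = 97.
From anti-diagonal, 435 − (137 + 107 + 77 + 72) gives (5,1) = 42.
Row 1: 97 + 32 + 117 + 137 + ? = 435, so (1,4) = 52.
From row 5, 435 − (42 + 102 + 62 + 82) gives (5,4) = 147.
The remaining cell in column 1 is (4,1) = 435 − 323 = 112.
Column 4 needs 435; the known cells sum to 398, so (3,4) = 37.
Row 3 needs 435; the known cells sum to 313, so (3,5) = 122.
Row 4: 112 + 72 + 132 + 92 + ? = 435, so (4,5) = 27.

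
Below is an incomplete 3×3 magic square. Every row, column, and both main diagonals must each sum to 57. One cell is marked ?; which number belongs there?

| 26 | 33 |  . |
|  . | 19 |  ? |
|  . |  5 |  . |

47

Using row 1: 26 + 33 + ? → (1,3) = 57 − 59 = -2.
Main diagonal: 26 + 19 + ? = 57, so (3,3) = 12.
Anti-diagonal needs 57; the known cells sum to 17, so (3,1) = 40.
Column 1: 26 + 40 + ? = 57, so (2,1) = -9.
Column 3: -2 + 12 + ? = 57, so (2,3) = 47.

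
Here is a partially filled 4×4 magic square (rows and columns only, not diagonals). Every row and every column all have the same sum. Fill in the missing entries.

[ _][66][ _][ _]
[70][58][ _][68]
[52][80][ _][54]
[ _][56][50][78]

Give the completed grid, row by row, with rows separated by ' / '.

Column 2 is already complete: 66 + 58 + 80 + 56 = 260, so that is the magic constant.
Row 2: 70 + 58 + 68 + ? = 260, so (2,3) = 64.
Using row 3: 52 + 80 + 54 + ? → (3,3) = 260 − 186 = 74.
Using row 4: 56 + 50 + 78 + ? → (4,1) = 260 − 184 = 76.
Column 1: 70 + 52 + 76 + ? = 260, so (1,1) = 62.
Column 3 must total 260; the given cells sum to 188, so (1,3) = 72.
From column 4, 260 − (68 + 54 + 78) gives (1,4) = 60.

62 66 72 60 / 70 58 64 68 / 52 80 74 54 / 76 56 50 78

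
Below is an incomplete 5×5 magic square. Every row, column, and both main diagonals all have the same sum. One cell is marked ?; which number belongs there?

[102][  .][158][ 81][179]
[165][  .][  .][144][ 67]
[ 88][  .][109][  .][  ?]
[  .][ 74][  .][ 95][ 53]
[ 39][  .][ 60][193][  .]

130

Anti-diagonal is complete and sums to 545; that is the magic constant.
Row 1 needs 545; the known cells sum to 520, so (1,2) = 25.
Column 1 must total 545; the given cells sum to 394, so (4,1) = 151.
From column 4, 545 − (81 + 144 + 95 + 193) gives (3,4) = 32.
Row 4: 151 + 74 + 95 + 53 + ? = 545, so (4,3) = 172.
The remaining cell in column 3 is (2,3) = 545 − 499 = 46.
Row 2 must total 545; the given cells sum to 422, so (2,2) = 123.
Using main diagonal: 102 + 123 + 109 + 95 + ? → (5,5) = 545 − 429 = 116.
Row 5: 39 + 60 + 193 + 116 + ? = 545, so (5,2) = 137.
From column 2, 545 − (25 + 123 + 74 + 137) gives (3,2) = 186.
Column 5 must total 545; the given cells sum to 415, so (3,5) = 130.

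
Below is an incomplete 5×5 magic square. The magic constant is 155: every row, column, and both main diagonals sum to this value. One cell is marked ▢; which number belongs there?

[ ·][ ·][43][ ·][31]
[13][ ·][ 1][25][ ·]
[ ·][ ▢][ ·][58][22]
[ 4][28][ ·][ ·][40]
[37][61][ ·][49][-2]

Row 5: 37 + 61 + 49 + (-2) + ? = 155, so (5,3) = 10.
Using column 5: 31 + 22 + 40 + (-2) + ? → (2,5) = 155 − 91 = 64.
Anti-diagonal: 31 + 25 + 28 + 37 + ? = 155, so (3,3) = 34.
Row 2: 13 + 1 + 25 + 64 + ? = 155, so (2,2) = 52.
The remaining cell in column 3 is (4,3) = 155 − 88 = 67.
The remaining cell in row 4 is (4,4) = 155 − 139 = 16.
Column 4 needs 155; the known cells sum to 148, so (1,4) = 7.
Main diagonal needs 155; the known cells sum to 100, so (1,1) = 55.
From row 1, 155 − (55 + 43 + 7 + 31) gives (1,2) = 19.
Column 1 must total 155; the given cells sum to 109, so (3,1) = 46.
Column 2: 19 + 52 + 28 + 61 + ? = 155, so (3,2) = -5.

-5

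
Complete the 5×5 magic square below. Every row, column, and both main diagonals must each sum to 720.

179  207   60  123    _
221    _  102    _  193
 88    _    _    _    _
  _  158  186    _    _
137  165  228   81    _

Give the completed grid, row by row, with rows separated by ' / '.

Row 1 needs 720; the known cells sum to 569, so (1,5) = 151.
Using row 5: 137 + 165 + 228 + 81 + ? → (5,5) = 720 − 611 = 109.
The remaining cell in column 1 is (4,1) = 720 − 625 = 95.
Column 3 needs 720; the known cells sum to 576, so (3,3) = 144.
Anti-diagonal must total 720; the given cells sum to 590, so (2,4) = 130.
From row 2, 720 − (221 + 102 + 130 + 193) gives (2,2) = 74.
The remaining cell in column 2 is (3,2) = 720 − 604 = 116.
Main diagonal needs 720; the known cells sum to 506, so (4,4) = 214.
Row 4 needs 720; the known cells sum to 653, so (4,5) = 67.
Using column 4: 123 + 130 + 214 + 81 + ? → (3,4) = 720 − 548 = 172.
From column 5, 720 − (151 + 193 + 67 + 109) gives (3,5) = 200.

179 207 60 123 151 / 221 74 102 130 193 / 88 116 144 172 200 / 95 158 186 214 67 / 137 165 228 81 109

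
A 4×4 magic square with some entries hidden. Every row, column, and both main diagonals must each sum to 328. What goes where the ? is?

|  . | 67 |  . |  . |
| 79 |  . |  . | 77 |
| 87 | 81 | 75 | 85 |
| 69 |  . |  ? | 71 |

From column 1, 328 − (79 + 87 + 69) gives (1,1) = 93.
Using column 4: 77 + 85 + 71 + ? → (1,4) = 328 − 233 = 95.
Main diagonal must total 328; the given cells sum to 239, so (2,2) = 89.
From anti-diagonal, 328 − (95 + 81 + 69) gives (2,3) = 83.
The remaining cell in row 1 is (1,3) = 328 − 255 = 73.
Column 2 needs 328; the known cells sum to 237, so (4,2) = 91.
Using column 3: 73 + 83 + 75 + ? → (4,3) = 328 − 231 = 97.

97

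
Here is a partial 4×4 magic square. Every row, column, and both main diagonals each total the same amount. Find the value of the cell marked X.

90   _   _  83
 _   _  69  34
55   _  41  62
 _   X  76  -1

Column 4 is complete and sums to 178; that is the magic constant.
Using row 3: 55 + 41 + 62 + ? → (3,2) = 178 − 158 = 20.
Column 3: 69 + 41 + 76 + ? = 178, so (1,3) = -8.
Main diagonal must total 178; the given cells sum to 130, so (2,2) = 48.
Anti-diagonal: 83 + 69 + 20 + ? = 178, so (4,1) = 6.
Row 1 must total 178; the given cells sum to 165, so (1,2) = 13.
The remaining cell in row 2 is (2,1) = 178 − 151 = 27.
Row 4 needs 178; the known cells sum to 81, so (4,2) = 97.

97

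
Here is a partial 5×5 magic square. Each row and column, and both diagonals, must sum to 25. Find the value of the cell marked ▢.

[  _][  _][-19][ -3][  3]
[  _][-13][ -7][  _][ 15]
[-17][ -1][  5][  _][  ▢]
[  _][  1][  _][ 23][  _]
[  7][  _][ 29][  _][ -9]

27

Column 3 needs 25; the known cells sum to 8, so (4,3) = 17.
Main diagonal: -13 + 5 + 23 + (-9) + ? = 25, so (1,1) = 19.
From anti-diagonal, 25 − (3 + 5 + 1 + 7) gives (2,4) = 9.
Row 1 needs 25; the known cells sum to 0, so (1,2) = 25.
Row 2 needs 25; the known cells sum to 4, so (2,1) = 21.
The remaining cell in column 1 is (4,1) = 25 − 30 = -5.
Column 2 must total 25; the given cells sum to 12, so (5,2) = 13.
From row 4, 25 − (-5 + 1 + 17 + 23) gives (4,5) = -11.
Row 5 must total 25; the given cells sum to 40, so (5,4) = -15.
The remaining cell in column 4 is (3,4) = 25 − 14 = 11.
The remaining cell in column 5 is (3,5) = 25 − (-2) = 27.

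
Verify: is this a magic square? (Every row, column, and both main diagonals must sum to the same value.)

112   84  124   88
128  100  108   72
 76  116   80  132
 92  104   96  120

No — main diagonal sums to 412 but row 1 sums to 408.

Row 1: 112 + 84 + 124 + 88 = 408.
Row 2: 128 + 100 + 108 + 72 = 408.
Row 3: 76 + 116 + 80 + 132 = 404.
Row 4: 92 + 104 + 96 + 120 = 412.
Column 1: 112 + 128 + 76 + 92 = 408.
Column 2: 84 + 100 + 116 + 104 = 404.
Column 3: 124 + 108 + 80 + 96 = 408.
Column 4: 88 + 72 + 132 + 120 = 412.
Main diagonal: 112 + 100 + 80 + 120 = 412.
Anti-diagonal: 88 + 108 + 116 + 92 = 404.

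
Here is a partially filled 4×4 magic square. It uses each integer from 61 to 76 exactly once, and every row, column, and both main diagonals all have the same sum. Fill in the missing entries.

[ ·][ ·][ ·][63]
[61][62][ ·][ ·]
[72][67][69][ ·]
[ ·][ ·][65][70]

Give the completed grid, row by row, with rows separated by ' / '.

The entries are 61 through 76, which sum to 1096, so each line sums to 1096/4 = 274.
Row 3 must total 274; the given cells sum to 208, so (3,4) = 66.
Column 4 needs 274; the known cells sum to 199, so (2,4) = 75.
The remaining cell in main diagonal is (1,1) = 274 − 201 = 73.
Row 2: 61 + 62 + 75 + ? = 274, so (2,3) = 76.
Column 1: 73 + 61 + 72 + ? = 274, so (4,1) = 68.
Column 3: 76 + 69 + 65 + ? = 274, so (1,3) = 64.
Using row 1: 73 + 64 + 63 + ? → (1,2) = 274 − 200 = 74.
From row 4, 274 − (68 + 65 + 70) gives (4,2) = 71.

73 74 64 63 / 61 62 76 75 / 72 67 69 66 / 68 71 65 70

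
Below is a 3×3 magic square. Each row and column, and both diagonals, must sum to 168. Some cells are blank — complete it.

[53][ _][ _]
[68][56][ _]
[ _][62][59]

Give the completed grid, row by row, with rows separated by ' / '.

Row 2: 68 + 56 + ? = 168, so (2,3) = 44.
Row 3 must total 168; the given cells sum to 121, so (3,1) = 47.
Using column 2: 56 + 62 + ? → (1,2) = 168 − 118 = 50.
Column 3 must total 168; the given cells sum to 103, so (1,3) = 65.

53 50 65 / 68 56 44 / 47 62 59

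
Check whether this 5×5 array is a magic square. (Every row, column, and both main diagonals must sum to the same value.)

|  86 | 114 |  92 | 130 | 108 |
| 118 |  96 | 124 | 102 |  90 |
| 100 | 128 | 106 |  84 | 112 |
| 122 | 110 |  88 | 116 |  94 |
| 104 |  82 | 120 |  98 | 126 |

Row 1: 86 + 114 + 92 + 130 + 108 = 530.
Row 2: 118 + 96 + 124 + 102 + 90 = 530.
Row 3: 100 + 128 + 106 + 84 + 112 = 530.
Row 4: 122 + 110 + 88 + 116 + 94 = 530.
Row 5: 104 + 82 + 120 + 98 + 126 = 530.
Column 1: 86 + 118 + 100 + 122 + 104 = 530.
Column 2: 114 + 96 + 128 + 110 + 82 = 530.
Column 3: 92 + 124 + 106 + 88 + 120 = 530.
Column 4: 130 + 102 + 84 + 116 + 98 = 530.
Column 5: 108 + 90 + 112 + 94 + 126 = 530.
Main diagonal: 86 + 96 + 106 + 116 + 126 = 530.
Anti-diagonal: 108 + 102 + 106 + 110 + 104 = 530.
All lines sum to 530.

Yes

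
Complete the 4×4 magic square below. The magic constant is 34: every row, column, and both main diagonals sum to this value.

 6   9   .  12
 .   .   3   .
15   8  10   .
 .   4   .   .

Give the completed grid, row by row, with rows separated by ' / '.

Row 1 needs 34; the known cells sum to 27, so (1,3) = 7.
From row 3, 34 − (15 + 8 + 10) gives (3,4) = 1.
From column 2, 34 − (9 + 8 + 4) gives (2,2) = 13.
Using column 3: 7 + 3 + 10 + ? → (4,3) = 34 − 20 = 14.
Main diagonal needs 34; the known cells sum to 29, so (4,4) = 5.
Anti-diagonal needs 34; the known cells sum to 23, so (4,1) = 11.
Using column 1: 6 + 15 + 11 + ? → (2,1) = 34 − 32 = 2.
Column 4 needs 34; the known cells sum to 18, so (2,4) = 16.

6 9 7 12 / 2 13 3 16 / 15 8 10 1 / 11 4 14 5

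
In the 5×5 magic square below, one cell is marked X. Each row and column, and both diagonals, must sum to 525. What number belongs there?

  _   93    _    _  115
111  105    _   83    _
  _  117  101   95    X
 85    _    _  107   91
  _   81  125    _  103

89

Column 2 needs 525; the known cells sum to 396, so (4,2) = 129.
The remaining cell in main diagonal is (1,1) = 525 − 416 = 109.
Anti-diagonal: 115 + 83 + 101 + 129 + ? = 525, so (5,1) = 97.
Row 4 must total 525; the given cells sum to 412, so (4,3) = 113.
Row 5 must total 525; the given cells sum to 406, so (5,4) = 119.
Column 1 needs 525; the known cells sum to 402, so (3,1) = 123.
The remaining cell in column 4 is (1,4) = 525 − 404 = 121.
Row 1 needs 525; the known cells sum to 438, so (1,3) = 87.
Using row 3: 123 + 117 + 101 + 95 + ? → (3,5) = 525 − 436 = 89.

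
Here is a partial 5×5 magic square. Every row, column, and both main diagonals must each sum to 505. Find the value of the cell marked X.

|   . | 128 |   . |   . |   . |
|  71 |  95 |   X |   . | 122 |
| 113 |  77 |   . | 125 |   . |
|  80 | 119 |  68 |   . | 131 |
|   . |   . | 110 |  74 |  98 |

Using row 4: 80 + 119 + 68 + 131 + ? → (4,4) = 505 − 398 = 107.
Column 2 must total 505; the given cells sum to 419, so (5,2) = 86.
From row 5, 505 − (86 + 110 + 74 + 98) gives (5,1) = 137.
From column 1, 505 − (71 + 113 + 80 + 137) gives (1,1) = 104.
Main diagonal must total 505; the given cells sum to 404, so (3,3) = 101.
Row 3 needs 505; the known cells sum to 416, so (3,5) = 89.
Column 5 must total 505; the given cells sum to 440, so (1,5) = 65.
The remaining cell in anti-diagonal is (2,4) = 505 − 422 = 83.
Row 2 must total 505; the given cells sum to 371, so (2,3) = 134.

134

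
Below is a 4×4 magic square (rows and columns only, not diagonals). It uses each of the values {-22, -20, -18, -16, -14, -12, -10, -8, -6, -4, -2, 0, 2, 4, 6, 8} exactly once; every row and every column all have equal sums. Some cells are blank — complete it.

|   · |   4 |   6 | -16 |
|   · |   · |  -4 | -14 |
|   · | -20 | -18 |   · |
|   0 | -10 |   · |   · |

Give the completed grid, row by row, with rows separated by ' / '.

-22 4 6 -16 / -8 -2 -4 -14 / 2 -20 -18 8 / 0 -10 -12 -6

The 16 entries sum to -112, so each line sums to -112/4 = -28.
Row 1: 4 + 6 + (-16) + ? = -28, so (1,1) = -22.
From column 2, -28 − (4 + (-20) + (-10)) gives (2,2) = -2.
Column 3 must total -28; the given cells sum to -16, so (4,3) = -12.
Using row 2: -2 + (-4) + (-14) + ? → (2,1) = -28 − (-20) = -8.
From row 4, -28 − (0 + (-10) + (-12)) gives (4,4) = -6.
Using column 1: -22 + (-8) + 0 + ? → (3,1) = -28 − (-30) = 2.
From column 4, -28 − (-16 + (-14) + (-6)) gives (3,4) = 8.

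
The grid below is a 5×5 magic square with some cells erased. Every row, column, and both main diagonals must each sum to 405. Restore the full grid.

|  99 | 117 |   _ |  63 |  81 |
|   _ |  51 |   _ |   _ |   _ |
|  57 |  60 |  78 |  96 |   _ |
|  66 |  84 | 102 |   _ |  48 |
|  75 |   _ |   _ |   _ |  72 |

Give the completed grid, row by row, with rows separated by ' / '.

Row 1 must total 405; the given cells sum to 360, so (1,3) = 45.
Row 3 must total 405; the given cells sum to 291, so (3,5) = 114.
Using row 4: 66 + 84 + 102 + 48 + ? → (4,4) = 405 − 300 = 105.
Using column 1: 99 + 57 + 66 + 75 + ? → (2,1) = 405 − 297 = 108.
Column 2: 117 + 51 + 60 + 84 + ? = 405, so (5,2) = 93.
The remaining cell in column 5 is (2,5) = 405 − 315 = 90.
The remaining cell in anti-diagonal is (2,4) = 405 − 318 = 87.
Row 2 must total 405; the given cells sum to 336, so (2,3) = 69.
Using column 3: 45 + 69 + 78 + 102 + ? → (5,3) = 405 − 294 = 111.
From column 4, 405 − (63 + 87 + 96 + 105) gives (5,4) = 54.

99 117 45 63 81 / 108 51 69 87 90 / 57 60 78 96 114 / 66 84 102 105 48 / 75 93 111 54 72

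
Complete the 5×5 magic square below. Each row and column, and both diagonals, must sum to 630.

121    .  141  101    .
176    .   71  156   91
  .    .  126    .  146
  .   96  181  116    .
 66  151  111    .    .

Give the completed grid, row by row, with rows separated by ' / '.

Row 2 needs 630; the known cells sum to 494, so (2,2) = 136.
The remaining cell in main diagonal is (5,5) = 630 − 499 = 131.
From anti-diagonal, 630 − (156 + 126 + 96 + 66) gives (1,5) = 186.
Row 1: 121 + 141 + 101 + 186 + ? = 630, so (1,2) = 81.
From row 5, 630 − (66 + 151 + 111 + 131) gives (5,4) = 171.
The remaining cell in column 2 is (3,2) = 630 − 464 = 166.
Using column 4: 101 + 156 + 116 + 171 + ? → (3,4) = 630 − 544 = 86.
Using column 5: 186 + 91 + 146 + 131 + ? → (4,5) = 630 − 554 = 76.
Using row 3: 166 + 126 + 86 + 146 + ? → (3,1) = 630 − 524 = 106.
Row 4: 96 + 181 + 116 + 76 + ? = 630, so (4,1) = 161.

121 81 141 101 186 / 176 136 71 156 91 / 106 166 126 86 146 / 161 96 181 116 76 / 66 151 111 171 131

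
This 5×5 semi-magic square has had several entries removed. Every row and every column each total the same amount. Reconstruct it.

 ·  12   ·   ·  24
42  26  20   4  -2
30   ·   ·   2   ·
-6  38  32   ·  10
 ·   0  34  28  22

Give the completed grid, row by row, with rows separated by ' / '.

18 12 -4 40 24 / 42 26 20 4 -2 / 30 14 8 2 36 / -6 38 32 16 10 / 6 0 34 28 22

Row 2 is already complete: 42 + 26 + 20 + 4 + -2 = 90, so that is the magic constant.
Row 4 must total 90; the given cells sum to 74, so (4,4) = 16.
The remaining cell in row 5 is (5,1) = 90 − 84 = 6.
Column 1 must total 90; the given cells sum to 72, so (1,1) = 18.
From column 2, 90 − (12 + 26 + 38 + 0) gives (3,2) = 14.
From column 4, 90 − (4 + 2 + 16 + 28) gives (1,4) = 40.
The remaining cell in column 5 is (3,5) = 90 − 54 = 36.
Using row 1: 18 + 12 + 40 + 24 + ? → (1,3) = 90 − 94 = -4.
Using row 3: 30 + 14 + 2 + 36 + ? → (3,3) = 90 − 82 = 8.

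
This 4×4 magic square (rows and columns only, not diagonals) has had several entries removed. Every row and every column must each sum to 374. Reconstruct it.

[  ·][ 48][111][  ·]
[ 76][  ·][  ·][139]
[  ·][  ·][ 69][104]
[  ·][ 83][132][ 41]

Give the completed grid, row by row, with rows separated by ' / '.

125 48 111 90 / 76 97 62 139 / 55 146 69 104 / 118 83 132 41

Row 4 needs 374; the known cells sum to 256, so (4,1) = 118.
Column 3: 111 + 69 + 132 + ? = 374, so (2,3) = 62.
Column 4: 139 + 104 + 41 + ? = 374, so (1,4) = 90.
Row 1 must total 374; the given cells sum to 249, so (1,1) = 125.
Row 2 must total 374; the given cells sum to 277, so (2,2) = 97.
Using column 1: 125 + 76 + 118 + ? → (3,1) = 374 − 319 = 55.
Using column 2: 48 + 97 + 83 + ? → (3,2) = 374 − 228 = 146.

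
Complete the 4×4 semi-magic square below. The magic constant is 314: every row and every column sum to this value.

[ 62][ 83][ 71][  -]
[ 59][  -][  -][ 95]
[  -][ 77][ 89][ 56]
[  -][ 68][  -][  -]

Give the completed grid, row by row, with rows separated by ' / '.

62 83 71 98 / 59 86 74 95 / 92 77 89 56 / 101 68 80 65

The remaining cell in row 1 is (1,4) = 314 − 216 = 98.
Using row 3: 77 + 89 + 56 + ? → (3,1) = 314 − 222 = 92.
From column 1, 314 − (62 + 59 + 92) gives (4,1) = 101.
Using column 2: 83 + 77 + 68 + ? → (2,2) = 314 − 228 = 86.
Column 4 needs 314; the known cells sum to 249, so (4,4) = 65.
From row 2, 314 − (59 + 86 + 95) gives (2,3) = 74.
The remaining cell in row 4 is (4,3) = 314 − 234 = 80.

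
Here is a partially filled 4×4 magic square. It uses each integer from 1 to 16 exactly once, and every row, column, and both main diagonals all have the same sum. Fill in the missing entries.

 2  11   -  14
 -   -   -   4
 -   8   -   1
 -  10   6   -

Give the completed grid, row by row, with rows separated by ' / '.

2 11 7 14 / 16 5 9 4 / 13 8 12 1 / 3 10 6 15

The entries are 1 through 16, which sum to 136, so each line sums to 136/4 = 34.
Row 1: 2 + 11 + 14 + ? = 34, so (1,3) = 7.
Column 2 must total 34; the given cells sum to 29, so (2,2) = 5.
Using column 4: 14 + 4 + 1 + ? → (4,4) = 34 − 19 = 15.
Using main diagonal: 2 + 5 + 15 + ? → (3,3) = 34 − 22 = 12.
Row 3 needs 34; the known cells sum to 21, so (3,1) = 13.
Row 4 must total 34; the given cells sum to 31, so (4,1) = 3.
Using column 1: 2 + 13 + 3 + ? → (2,1) = 34 − 18 = 16.
Column 3 needs 34; the known cells sum to 25, so (2,3) = 9.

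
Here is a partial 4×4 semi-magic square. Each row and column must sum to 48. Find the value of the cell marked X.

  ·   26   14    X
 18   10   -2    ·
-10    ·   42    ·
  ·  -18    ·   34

From row 2, 48 − (18 + 10 + (-2)) gives (2,4) = 22.
Using column 2: 26 + 10 + (-18) + ? → (3,2) = 48 − 18 = 30.
Column 3 needs 48; the known cells sum to 54, so (4,3) = -6.
Row 3 must total 48; the given cells sum to 62, so (3,4) = -14.
Row 4: -18 + (-6) + 34 + ? = 48, so (4,1) = 38.
Column 1 needs 48; the known cells sum to 46, so (1,1) = 2.
Using column 4: 22 + (-14) + 34 + ? → (1,4) = 48 − 42 = 6.

6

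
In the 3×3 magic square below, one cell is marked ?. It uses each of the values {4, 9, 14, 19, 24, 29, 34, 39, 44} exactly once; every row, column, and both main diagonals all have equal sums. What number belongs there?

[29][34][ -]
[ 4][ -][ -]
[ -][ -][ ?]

19

The 9 entries sum to 216, so each line sums to 216/3 = 72.
Using row 1: 29 + 34 + ? → (1,3) = 72 − 63 = 9.
Column 1: 29 + 4 + ? = 72, so (3,1) = 39.
Anti-diagonal must total 72; the given cells sum to 48, so (2,2) = 24.
Row 2: 4 + 24 + ? = 72, so (2,3) = 44.
From column 2, 72 − (34 + 24) gives (3,2) = 14.
Using column 3: 9 + 44 + ? → (3,3) = 72 − 53 = 19.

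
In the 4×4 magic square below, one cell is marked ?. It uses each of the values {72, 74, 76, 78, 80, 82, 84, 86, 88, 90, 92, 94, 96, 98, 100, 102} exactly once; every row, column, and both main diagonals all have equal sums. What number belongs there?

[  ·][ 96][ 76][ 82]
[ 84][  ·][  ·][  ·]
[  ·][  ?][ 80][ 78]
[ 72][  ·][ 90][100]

92

The 16 entries sum to 1392, so each line sums to 1392/4 = 348.
Using row 1: 96 + 76 + 82 + ? → (1,1) = 348 − 254 = 94.
Row 4: 72 + 90 + 100 + ? = 348, so (4,2) = 86.
Column 1 needs 348; the known cells sum to 250, so (3,1) = 98.
Using column 3: 76 + 80 + 90 + ? → (2,3) = 348 − 246 = 102.
Column 4: 82 + 78 + 100 + ? = 348, so (2,4) = 88.
Main diagonal needs 348; the known cells sum to 274, so (2,2) = 74.
Anti-diagonal: 82 + 102 + 72 + ? = 348, so (3,2) = 92.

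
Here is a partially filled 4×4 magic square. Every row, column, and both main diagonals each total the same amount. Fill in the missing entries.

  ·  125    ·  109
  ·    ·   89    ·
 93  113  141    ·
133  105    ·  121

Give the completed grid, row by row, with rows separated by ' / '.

Anti-diagonal is already complete: 109 + 89 + 113 + 133 = 444, so that is the magic constant.
Row 3: 93 + 113 + 141 + ? = 444, so (3,4) = 97.
Using row 4: 133 + 105 + 121 + ? → (4,3) = 444 − 359 = 85.
Using column 2: 125 + 113 + 105 + ? → (2,2) = 444 − 343 = 101.
Using column 3: 89 + 141 + 85 + ? → (1,3) = 444 − 315 = 129.
Column 4 needs 444; the known cells sum to 327, so (2,4) = 117.
From main diagonal, 444 − (101 + 141 + 121) gives (1,1) = 81.
Row 2 needs 444; the known cells sum to 307, so (2,1) = 137.

81 125 129 109 / 137 101 89 117 / 93 113 141 97 / 133 105 85 121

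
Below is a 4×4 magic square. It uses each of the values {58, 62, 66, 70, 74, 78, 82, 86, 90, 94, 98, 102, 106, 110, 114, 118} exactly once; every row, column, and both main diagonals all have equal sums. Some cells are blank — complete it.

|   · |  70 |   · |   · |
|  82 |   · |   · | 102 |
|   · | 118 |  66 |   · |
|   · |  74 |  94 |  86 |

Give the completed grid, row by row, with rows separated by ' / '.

110 70 114 58 / 82 90 78 102 / 62 118 66 106 / 98 74 94 86

The 16 entries sum to 1408, so each line sums to 1408/4 = 352.
Row 4: 74 + 94 + 86 + ? = 352, so (4,1) = 98.
The remaining cell in column 2 is (2,2) = 352 − 262 = 90.
The remaining cell in main diagonal is (1,1) = 352 − 242 = 110.
Row 2 needs 352; the known cells sum to 274, so (2,3) = 78.
Column 1 needs 352; the known cells sum to 290, so (3,1) = 62.
From column 3, 352 − (78 + 66 + 94) gives (1,3) = 114.
Anti-diagonal must total 352; the given cells sum to 294, so (1,4) = 58.
Row 3 needs 352; the known cells sum to 246, so (3,4) = 106.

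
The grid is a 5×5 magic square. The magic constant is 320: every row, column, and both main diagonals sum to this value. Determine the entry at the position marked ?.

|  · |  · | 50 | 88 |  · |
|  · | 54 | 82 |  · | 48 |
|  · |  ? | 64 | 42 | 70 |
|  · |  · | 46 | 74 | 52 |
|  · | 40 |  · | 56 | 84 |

86

Using column 3: 50 + 82 + 64 + 46 + ? → (5,3) = 320 − 242 = 78.
The remaining cell in column 4 is (2,4) = 320 − 260 = 60.
Using column 5: 48 + 70 + 52 + 84 + ? → (1,5) = 320 − 254 = 66.
Using main diagonal: 54 + 64 + 74 + 84 + ? → (1,1) = 320 − 276 = 44.
From row 1, 320 − (44 + 50 + 88 + 66) gives (1,2) = 72.
Row 2: 54 + 82 + 60 + 48 + ? = 320, so (2,1) = 76.
From row 5, 320 − (40 + 78 + 56 + 84) gives (5,1) = 62.
Using anti-diagonal: 66 + 60 + 64 + 62 + ? → (4,2) = 320 − 252 = 68.
From row 4, 320 − (68 + 46 + 74 + 52) gives (4,1) = 80.
Column 1: 44 + 76 + 80 + 62 + ? = 320, so (3,1) = 58.
Column 2 must total 320; the given cells sum to 234, so (3,2) = 86.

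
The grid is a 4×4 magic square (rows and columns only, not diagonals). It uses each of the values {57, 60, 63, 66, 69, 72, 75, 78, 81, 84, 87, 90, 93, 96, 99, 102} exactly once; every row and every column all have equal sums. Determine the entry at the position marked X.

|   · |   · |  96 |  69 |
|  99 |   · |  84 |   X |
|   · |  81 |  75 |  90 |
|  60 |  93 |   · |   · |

The 16 entries sum to 1272, so each line sums to 1272/4 = 318.
Row 3: 81 + 75 + 90 + ? = 318, so (3,1) = 72.
Column 1 must total 318; the given cells sum to 231, so (1,1) = 87.
Using column 3: 96 + 84 + 75 + ? → (4,3) = 318 − 255 = 63.
The remaining cell in row 1 is (1,2) = 318 − 252 = 66.
From row 4, 318 − (60 + 93 + 63) gives (4,4) = 102.
Column 2 needs 318; the known cells sum to 240, so (2,2) = 78.
Using column 4: 69 + 90 + 102 + ? → (2,4) = 318 − 261 = 57.

57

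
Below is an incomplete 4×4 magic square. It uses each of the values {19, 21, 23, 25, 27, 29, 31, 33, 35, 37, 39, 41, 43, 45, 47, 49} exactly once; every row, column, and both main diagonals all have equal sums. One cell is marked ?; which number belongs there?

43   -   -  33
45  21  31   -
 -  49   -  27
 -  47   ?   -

The 16 entries sum to 544, so each line sums to 544/4 = 136.
Row 2 needs 136; the known cells sum to 97, so (2,4) = 39.
Column 2 needs 136; the known cells sum to 117, so (1,2) = 19.
Column 4: 33 + 39 + 27 + ? = 136, so (4,4) = 37.
From main diagonal, 136 − (43 + 21 + 37) gives (3,3) = 35.
The remaining cell in anti-diagonal is (4,1) = 136 − 113 = 23.
Row 1 needs 136; the known cells sum to 95, so (1,3) = 41.
Row 3: 49 + 35 + 27 + ? = 136, so (3,1) = 25.
Row 4 must total 136; the given cells sum to 107, so (4,3) = 29.

29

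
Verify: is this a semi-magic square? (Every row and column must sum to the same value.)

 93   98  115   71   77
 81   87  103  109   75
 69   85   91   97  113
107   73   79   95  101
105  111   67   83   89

No — column 2 sums to 454 but row 5 sums to 455.

Row 1: 93 + 98 + 115 + 71 + 77 = 454.
Row 2: 81 + 87 + 103 + 109 + 75 = 455.
Row 3: 69 + 85 + 91 + 97 + 113 = 455.
Row 4: 107 + 73 + 79 + 95 + 101 = 455.
Row 5: 105 + 111 + 67 + 83 + 89 = 455.
Column 1: 93 + 81 + 69 + 107 + 105 = 455.
Column 2: 98 + 87 + 85 + 73 + 111 = 454.
Column 3: 115 + 103 + 91 + 79 + 67 = 455.
Column 4: 71 + 109 + 97 + 95 + 83 = 455.
Column 5: 77 + 75 + 113 + 101 + 89 = 455.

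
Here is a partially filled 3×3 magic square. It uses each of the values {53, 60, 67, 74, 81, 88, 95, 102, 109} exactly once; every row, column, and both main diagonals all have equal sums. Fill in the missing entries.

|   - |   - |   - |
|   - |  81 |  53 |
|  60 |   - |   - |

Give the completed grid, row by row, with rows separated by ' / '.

74 67 102 / 109 81 53 / 60 95 88

The 9 entries sum to 729, so each line sums to 729/3 = 243.
The remaining cell in row 2 is (2,1) = 243 − 134 = 109.
Column 1 needs 243; the known cells sum to 169, so (1,1) = 74.
Main diagonal must total 243; the given cells sum to 155, so (3,3) = 88.
From anti-diagonal, 243 − (81 + 60) gives (1,3) = 102.
Using row 1: 74 + 102 + ? → (1,2) = 243 − 176 = 67.
Row 3: 60 + 88 + ? = 243, so (3,2) = 95.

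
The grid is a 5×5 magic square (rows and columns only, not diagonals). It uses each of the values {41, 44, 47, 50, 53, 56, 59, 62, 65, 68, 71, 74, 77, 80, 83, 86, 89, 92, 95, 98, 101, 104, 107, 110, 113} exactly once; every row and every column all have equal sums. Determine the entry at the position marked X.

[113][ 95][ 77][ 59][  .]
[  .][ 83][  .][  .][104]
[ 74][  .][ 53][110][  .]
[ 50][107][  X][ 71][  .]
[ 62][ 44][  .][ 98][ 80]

89

The 25 entries sum to 1925, so each line sums to 1925/5 = 385.
From row 1, 385 − (113 + 95 + 77 + 59) gives (1,5) = 41.
Row 5: 62 + 44 + 98 + 80 + ? = 385, so (5,3) = 101.
Column 1 must total 385; the given cells sum to 299, so (2,1) = 86.
Using column 2: 95 + 83 + 107 + 44 + ? → (3,2) = 385 − 329 = 56.
Column 4 must total 385; the given cells sum to 338, so (2,4) = 47.
Row 2 must total 385; the given cells sum to 320, so (2,3) = 65.
The remaining cell in row 3 is (3,5) = 385 − 293 = 92.
Column 3 needs 385; the known cells sum to 296, so (4,3) = 89.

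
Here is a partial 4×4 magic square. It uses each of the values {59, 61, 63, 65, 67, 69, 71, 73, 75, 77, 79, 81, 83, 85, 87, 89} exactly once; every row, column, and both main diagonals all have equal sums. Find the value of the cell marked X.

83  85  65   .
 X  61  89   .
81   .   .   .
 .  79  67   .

59

The 16 entries sum to 1184, so each line sums to 1184/4 = 296.
The remaining cell in row 1 is (1,4) = 296 − 233 = 63.
Column 2: 85 + 61 + 79 + ? = 296, so (3,2) = 71.
Column 3 needs 296; the known cells sum to 221, so (3,3) = 75.
Using main diagonal: 83 + 61 + 75 + ? → (4,4) = 296 − 219 = 77.
Anti-diagonal: 63 + 89 + 71 + ? = 296, so (4,1) = 73.
Row 3 must total 296; the given cells sum to 227, so (3,4) = 69.
Using column 1: 83 + 81 + 73 + ? → (2,1) = 296 − 237 = 59.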